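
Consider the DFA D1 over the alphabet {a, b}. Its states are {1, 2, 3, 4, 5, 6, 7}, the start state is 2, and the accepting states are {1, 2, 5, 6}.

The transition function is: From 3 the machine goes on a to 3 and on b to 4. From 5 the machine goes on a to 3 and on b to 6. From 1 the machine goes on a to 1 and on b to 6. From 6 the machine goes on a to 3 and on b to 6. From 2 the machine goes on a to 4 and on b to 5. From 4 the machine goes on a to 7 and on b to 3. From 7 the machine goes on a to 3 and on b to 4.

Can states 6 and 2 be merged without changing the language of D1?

Yes

First remove the unreachable states {1}; 6 states remain.
P0 = {2,5,6} | {3,4,7}.
Stable partition: {2,5,6} | {3,4,7} — 2 equivalence classes.
6 and 2 lie in the same block of the stable partition, so they are equivalent — no string distinguishes them.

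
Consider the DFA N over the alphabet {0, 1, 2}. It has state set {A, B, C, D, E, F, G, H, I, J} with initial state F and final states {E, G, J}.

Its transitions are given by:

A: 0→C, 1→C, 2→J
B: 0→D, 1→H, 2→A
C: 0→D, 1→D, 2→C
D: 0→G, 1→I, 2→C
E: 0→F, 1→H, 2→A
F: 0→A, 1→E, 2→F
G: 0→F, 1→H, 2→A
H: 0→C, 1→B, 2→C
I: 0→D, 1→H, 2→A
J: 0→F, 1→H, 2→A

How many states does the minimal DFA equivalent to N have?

7

Initial partition by acceptance: {E,G,J} | {A,B,C,D,F,H,I}.
Split {A,B,C,D,F,H,I} by δ(·,0) → {A,B,C,F,H,I} and {D}.
Split {A,B,C,F,H,I} by δ(·,0) → {A,F,H} and {B,C,I}.
Split {A,F,H} by δ(·,0) → {A,H} and {F}.
Refine {A,H} on symbol 2: members go to different blocks, giving {A} and {H}.
Refine {B,C,I} on symbol 1: members go to different blocks, giving {B,I} and {C}.
Stable partition: {E,G,J} | {A} | {D} | {B,I} | {F} | {H} | {C} — 7 equivalence classes.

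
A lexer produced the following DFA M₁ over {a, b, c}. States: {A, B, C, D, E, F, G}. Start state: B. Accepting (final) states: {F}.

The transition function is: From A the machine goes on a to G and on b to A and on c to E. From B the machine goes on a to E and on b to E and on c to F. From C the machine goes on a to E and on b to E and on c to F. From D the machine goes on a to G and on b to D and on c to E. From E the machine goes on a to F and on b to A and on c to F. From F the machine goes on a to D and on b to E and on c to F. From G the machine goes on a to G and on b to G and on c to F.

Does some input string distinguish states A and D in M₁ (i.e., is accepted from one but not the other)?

Reachable states from the start: {A,B,D,E,F,G}. Unreachable: {C} — drop them.
Start with accepting vs non-accepting: {F} | {A,B,D,E,G}.
Split {A,B,D,E,G} by δ(·,a) → {A,B,D,G} and {E}.
Refine {A,B,D,G} on symbol a: members go to different blocks, giving {A,D,G} and {B}.
On input c, block {A,D,G} splits into {A,D} and {G}.
The partition is now stable with 5 blocks: {F} | {A,D} | {E} | {B} | {G}.
A and D lie in the same block of the stable partition, so they are equivalent — no string distinguishes them.

No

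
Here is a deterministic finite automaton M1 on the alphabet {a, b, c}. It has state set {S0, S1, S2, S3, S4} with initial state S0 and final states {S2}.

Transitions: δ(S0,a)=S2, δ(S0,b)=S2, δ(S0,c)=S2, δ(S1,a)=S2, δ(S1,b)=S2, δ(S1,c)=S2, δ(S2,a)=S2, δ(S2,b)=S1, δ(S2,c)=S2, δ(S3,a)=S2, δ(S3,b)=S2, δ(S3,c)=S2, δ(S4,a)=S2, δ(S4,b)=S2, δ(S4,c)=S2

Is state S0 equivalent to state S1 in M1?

Yes

Reachable states from the start: {S0,S1,S2}. Unreachable: {S3,S4} — drop them.
P0 = {S2} | {S0,S1}.
No further refinement is possible. Final partition (2 blocks): {S2} | {S0,S1}.
S0 and S1 lie in the same block of the stable partition, so they are equivalent — no string distinguishes them.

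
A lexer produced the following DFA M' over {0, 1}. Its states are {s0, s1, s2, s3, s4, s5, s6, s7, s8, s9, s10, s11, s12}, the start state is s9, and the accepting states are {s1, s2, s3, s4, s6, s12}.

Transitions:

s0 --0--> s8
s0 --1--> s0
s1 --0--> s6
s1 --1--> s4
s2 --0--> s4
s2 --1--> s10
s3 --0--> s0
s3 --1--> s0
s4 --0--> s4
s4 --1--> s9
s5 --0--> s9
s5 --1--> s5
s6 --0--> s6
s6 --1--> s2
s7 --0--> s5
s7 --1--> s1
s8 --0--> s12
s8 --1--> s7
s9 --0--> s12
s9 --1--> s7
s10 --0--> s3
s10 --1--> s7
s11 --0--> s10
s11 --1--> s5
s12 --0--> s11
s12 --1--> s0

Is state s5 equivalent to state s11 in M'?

P0 = {s1,s2,s3,s4,s6,s12} | {s0,s5,s7,s8,s9,s10,s11}.
On input 0, block {s1,s2,s3,s4,s6,s12} splits into {s1,s2,s4,s6} and {s3,s12}.
Refine {s1,s2,s4,s6} on symbol 1: members go to different blocks, giving {s1,s6} and {s2,s4}.
Split {s0,s5,s7,s8,s9,s10,s11} by δ(·,0) → {s0,s5,s7,s11} and {s8,s9,s10}.
On input 0, block {s0,s5,s7,s11} splits into {s0,s5,s11} and {s7}.
The partition is now stable with 6 blocks: {s1,s6} | {s0,s5,s11} | {s3,s12} | {s2,s4} | {s8,s9,s10} | {s7}.
s5 and s11 lie in the same block of the stable partition, so they are equivalent — no string distinguishes them.

Yes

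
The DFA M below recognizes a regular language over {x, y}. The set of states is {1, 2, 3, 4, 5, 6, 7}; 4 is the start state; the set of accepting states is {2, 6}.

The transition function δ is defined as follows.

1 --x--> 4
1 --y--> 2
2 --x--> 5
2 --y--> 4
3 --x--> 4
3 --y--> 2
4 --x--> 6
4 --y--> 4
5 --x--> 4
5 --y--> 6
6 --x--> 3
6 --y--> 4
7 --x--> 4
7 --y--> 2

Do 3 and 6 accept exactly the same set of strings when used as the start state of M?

First remove the unreachable states {1,7}; 5 states remain.
Start with accepting vs non-accepting: {2,6} | {3,4,5}.
On input x, block {3,4,5} splits into {3,5} and {4}.
The partition is now stable with 3 blocks: {2,6} | {3,5} | {4}.
3 and 6 end up in different blocks, so they are distinguishable. For instance, the string 'ε' is accepted from only 6.

No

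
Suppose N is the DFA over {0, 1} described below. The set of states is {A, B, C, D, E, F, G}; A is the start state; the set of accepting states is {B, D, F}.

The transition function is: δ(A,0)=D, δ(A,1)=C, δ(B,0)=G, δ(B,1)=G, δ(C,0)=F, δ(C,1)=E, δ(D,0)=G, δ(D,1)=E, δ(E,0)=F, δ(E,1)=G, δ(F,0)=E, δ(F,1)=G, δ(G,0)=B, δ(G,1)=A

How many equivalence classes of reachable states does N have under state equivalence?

2

All states are reachable from the start state.
Initial partition by acceptance: {B,D,F} | {A,C,E,G}.
The partition is now stable with 2 blocks: {B,D,F} | {A,C,E,G}.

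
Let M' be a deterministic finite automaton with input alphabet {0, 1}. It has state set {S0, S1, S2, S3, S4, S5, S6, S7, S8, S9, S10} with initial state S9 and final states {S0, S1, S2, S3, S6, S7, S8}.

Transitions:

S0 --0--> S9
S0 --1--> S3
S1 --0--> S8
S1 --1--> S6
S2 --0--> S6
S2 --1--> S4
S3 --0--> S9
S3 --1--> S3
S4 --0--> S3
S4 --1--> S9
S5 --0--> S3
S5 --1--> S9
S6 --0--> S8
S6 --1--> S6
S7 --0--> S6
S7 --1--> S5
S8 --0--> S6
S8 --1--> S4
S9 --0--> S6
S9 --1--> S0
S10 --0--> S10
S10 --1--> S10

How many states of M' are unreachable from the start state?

5

Starting at S9 and following transitions, the reachable set is {S0, S3, S4, S6, S8, S9}. That leaves S1, S2, S5, S7, S10 unreachable — 5 in total.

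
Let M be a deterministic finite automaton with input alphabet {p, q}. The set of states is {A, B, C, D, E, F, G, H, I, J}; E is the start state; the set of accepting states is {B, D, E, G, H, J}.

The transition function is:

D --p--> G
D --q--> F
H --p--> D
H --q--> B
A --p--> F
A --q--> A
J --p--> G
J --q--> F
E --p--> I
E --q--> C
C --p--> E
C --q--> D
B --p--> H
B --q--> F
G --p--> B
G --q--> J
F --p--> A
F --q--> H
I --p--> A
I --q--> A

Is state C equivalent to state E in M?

No

Start with accepting vs non-accepting: {B,D,E,G,H,J} | {A,C,F,I}.
Split {B,D,E,G,H,J} by δ(·,p) → {B,D,G,H,J} and {E}.
Refine {B,D,G,H,J} on symbol q: members go to different blocks, giving {B,D,J} and {G,H}.
On input p, block {A,C,F,I} splits into {A,F,I} and {C}.
On input q, block {A,F,I} splits into {A,I} and {F}.
Split {A,I} by δ(·,p) → {A} and {I}.
Stable partition: {B,D,J} | {A} | {E} | {G,H} | {C} | {F} | {I} — 7 equivalence classes.
C and E end up in different blocks, so they are distinguishable. For instance, the string 'ε' is accepted from only E.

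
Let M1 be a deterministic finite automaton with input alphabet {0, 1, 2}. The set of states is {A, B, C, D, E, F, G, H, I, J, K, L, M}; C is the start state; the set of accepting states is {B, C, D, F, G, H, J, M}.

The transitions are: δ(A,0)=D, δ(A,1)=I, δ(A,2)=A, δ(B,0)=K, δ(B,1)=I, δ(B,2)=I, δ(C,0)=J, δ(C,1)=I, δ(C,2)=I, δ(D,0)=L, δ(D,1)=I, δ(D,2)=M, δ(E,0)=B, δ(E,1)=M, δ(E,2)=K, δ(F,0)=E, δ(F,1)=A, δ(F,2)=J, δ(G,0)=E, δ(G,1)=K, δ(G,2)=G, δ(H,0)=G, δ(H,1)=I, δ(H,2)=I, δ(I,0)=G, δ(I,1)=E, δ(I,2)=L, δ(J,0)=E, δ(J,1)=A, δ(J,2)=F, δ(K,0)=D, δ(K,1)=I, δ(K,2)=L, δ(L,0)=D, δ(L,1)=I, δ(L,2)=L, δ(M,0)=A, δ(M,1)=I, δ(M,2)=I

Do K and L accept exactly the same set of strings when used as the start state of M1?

Reachable states from the start: {A,B,C,D,E,F,G,I,J,K,L,M}. Unreachable: {H} — drop them.
Start with accepting vs non-accepting: {B,C,D,F,G,J,M} | {A,E,I,K,L}.
Split {B,C,D,F,G,J,M} by δ(·,0) → {B,D,F,G,J,M} and {C}.
On input 2, block {B,D,F,G,J,M} splits into {D,F,G,J} and {B,M}.
Refine {D,F,G,J} on symbol 2: members go to different blocks, giving {F,G,J} and {D}.
Refine {A,E,I,K,L} on symbol 0: members go to different blocks, giving {A,K,L} and {E} and {I}.
Stable partition: {F,G,J} | {A,K,L} | {C} | {B,M} | {D} | {E} | {I} — 7 equivalence classes.
K and L lie in the same block of the stable partition, so they are equivalent — no string distinguishes them.

Yes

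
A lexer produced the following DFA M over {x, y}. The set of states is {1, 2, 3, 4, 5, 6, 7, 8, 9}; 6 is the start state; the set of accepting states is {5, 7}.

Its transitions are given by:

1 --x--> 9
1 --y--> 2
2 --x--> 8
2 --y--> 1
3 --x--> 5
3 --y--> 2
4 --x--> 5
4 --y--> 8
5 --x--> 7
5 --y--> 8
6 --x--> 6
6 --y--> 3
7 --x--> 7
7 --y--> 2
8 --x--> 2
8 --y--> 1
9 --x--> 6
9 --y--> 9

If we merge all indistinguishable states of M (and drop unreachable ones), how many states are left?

6

First remove the unreachable states {4}; 8 states remain.
P0 = {5,7} | {1,2,3,6,8,9}.
Split {1,2,3,6,8,9} by δ(·,x) → {1,2,6,8,9} and {3}.
On input y, block {1,2,6,8,9} splits into {1,2,8,9} and {6}.
Split {1,2,8,9} by δ(·,x) → {1,2,8} and {9}.
Split {1,2,8} by δ(·,x) → {2,8} and {1}.
Stable partition: {5,7} | {2,8} | {3} | {6} | {9} | {1} — 6 equivalence classes.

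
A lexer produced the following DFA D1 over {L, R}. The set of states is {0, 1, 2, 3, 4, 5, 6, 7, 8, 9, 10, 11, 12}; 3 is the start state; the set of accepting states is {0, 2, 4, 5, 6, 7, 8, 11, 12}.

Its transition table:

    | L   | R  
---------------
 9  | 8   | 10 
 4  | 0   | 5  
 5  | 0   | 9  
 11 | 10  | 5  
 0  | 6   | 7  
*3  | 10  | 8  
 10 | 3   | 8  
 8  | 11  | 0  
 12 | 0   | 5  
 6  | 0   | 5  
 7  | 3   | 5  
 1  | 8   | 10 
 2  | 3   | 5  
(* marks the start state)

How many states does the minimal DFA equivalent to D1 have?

First remove the unreachable states {1,2,4,12}; 9 states remain.
P0 = {0,5,6,7,8,11} | {3,9,10}.
Refine {0,5,6,7,8,11} on symbol L: members go to different blocks, giving {0,5,6,8} and {7,11}.
Refine {0,5,6,8} on symbol L: members go to different blocks, giving {0,5,6} and {8}.
Split {0,5,6} by δ(·,R) → {0} and {5} and {6}.
Refine {3,9,10} on symbol L: members go to different blocks, giving {3,10} and {9}.
Stable partition: {0} | {3,10} | {7,11} | {8} | {5} | {6} | {9} — 7 equivalence classes.

7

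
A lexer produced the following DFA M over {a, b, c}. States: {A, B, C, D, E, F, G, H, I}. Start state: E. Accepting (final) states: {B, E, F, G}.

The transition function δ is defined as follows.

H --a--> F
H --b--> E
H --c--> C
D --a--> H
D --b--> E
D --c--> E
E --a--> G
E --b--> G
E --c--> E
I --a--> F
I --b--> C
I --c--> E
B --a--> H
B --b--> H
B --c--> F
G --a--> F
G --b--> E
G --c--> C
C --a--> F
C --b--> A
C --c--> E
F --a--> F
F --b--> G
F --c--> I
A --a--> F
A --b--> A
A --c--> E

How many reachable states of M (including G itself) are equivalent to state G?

1

Reachable states from the start: {A,C,E,F,G,I}. Unreachable: {B,D,H} — drop them.
Initial partition by acceptance: {E,F,G} | {A,C,I}.
Split {E,F,G} by δ(·,c) → {F,G} and {E}.
Refine {F,G} on symbol b: members go to different blocks, giving {F} and {G}.
Stable partition: {F} | {A,C,I} | {E} | {G} — 4 equivalence classes.
State G belongs to the block {G}, which has 1 states.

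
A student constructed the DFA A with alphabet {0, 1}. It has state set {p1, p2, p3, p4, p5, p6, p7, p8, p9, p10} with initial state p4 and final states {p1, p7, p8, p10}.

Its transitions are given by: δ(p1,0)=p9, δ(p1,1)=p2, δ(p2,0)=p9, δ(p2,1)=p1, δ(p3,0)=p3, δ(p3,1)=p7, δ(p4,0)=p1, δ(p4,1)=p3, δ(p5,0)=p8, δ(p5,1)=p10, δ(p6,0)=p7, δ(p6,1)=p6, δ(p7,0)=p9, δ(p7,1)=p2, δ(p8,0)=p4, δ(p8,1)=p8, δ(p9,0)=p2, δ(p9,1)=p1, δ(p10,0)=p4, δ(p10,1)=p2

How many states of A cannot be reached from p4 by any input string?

4

Starting at p4 and following transitions, the reachable set is {p1, p2, p3, p4, p7, p9}. That leaves p5, p6, p8, p10 unreachable — 4 in total.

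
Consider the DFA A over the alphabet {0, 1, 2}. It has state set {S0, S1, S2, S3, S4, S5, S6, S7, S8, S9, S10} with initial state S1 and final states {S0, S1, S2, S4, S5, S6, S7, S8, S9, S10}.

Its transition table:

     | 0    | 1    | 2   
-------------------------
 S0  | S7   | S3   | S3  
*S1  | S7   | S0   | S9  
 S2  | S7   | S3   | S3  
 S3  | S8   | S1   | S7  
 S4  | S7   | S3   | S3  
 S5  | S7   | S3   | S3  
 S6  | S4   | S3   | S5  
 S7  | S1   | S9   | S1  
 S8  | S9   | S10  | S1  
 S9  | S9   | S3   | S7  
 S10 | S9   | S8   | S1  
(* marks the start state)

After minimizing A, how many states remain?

States {S2,S4,S5,S6} cannot be reached from the start state, so discard them.
Initial partition by acceptance: {S0,S1,S7,S8,S9,S10} | {S3}.
Split {S0,S1,S7,S8,S9,S10} by δ(·,1) → {S1,S7,S8,S10} and {S0,S9}.
Split {S1,S7,S8,S10} by δ(·,0) → {S1,S7} and {S8,S10}.
Refine {S1,S7} on symbol 2: members go to different blocks, giving {S1} and {S7}.
Refine {S0,S9} on symbol 0: members go to different blocks, giving {S0} and {S9}.
No further refinement is possible. Final partition (6 blocks): {S1} | {S3} | {S0} | {S8,S10} | {S7} | {S9}.

6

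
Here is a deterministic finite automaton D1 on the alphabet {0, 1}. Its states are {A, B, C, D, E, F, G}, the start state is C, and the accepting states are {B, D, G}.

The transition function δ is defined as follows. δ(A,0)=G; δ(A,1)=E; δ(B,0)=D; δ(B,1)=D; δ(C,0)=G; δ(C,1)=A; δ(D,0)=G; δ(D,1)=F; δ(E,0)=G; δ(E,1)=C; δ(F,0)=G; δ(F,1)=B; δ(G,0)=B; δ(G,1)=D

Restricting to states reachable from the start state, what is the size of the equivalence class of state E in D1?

3

P0 = {B,D,G} | {A,C,E,F}.
Split {B,D,G} by δ(·,1) → {B,G} and {D}.
Split {B,G} by δ(·,0) → {B} and {G}.
On input 1, block {A,C,E,F} splits into {A,C,E} and {F}.
Stable partition: {B} | {A,C,E} | {D} | {G} | {F} — 5 equivalence classes.
State E belongs to the block {A,C,E}, which has 3 states.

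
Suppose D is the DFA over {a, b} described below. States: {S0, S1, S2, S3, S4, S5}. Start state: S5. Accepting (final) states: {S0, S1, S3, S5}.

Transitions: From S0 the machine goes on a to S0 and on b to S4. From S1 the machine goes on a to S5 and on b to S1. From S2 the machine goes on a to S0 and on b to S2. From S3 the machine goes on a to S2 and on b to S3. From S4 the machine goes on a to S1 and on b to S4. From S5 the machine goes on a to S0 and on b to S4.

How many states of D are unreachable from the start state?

2

Starting at S5 and following transitions, the reachable set is {S0, S1, S4, S5}. That leaves S2, S3 unreachable — 2 in total.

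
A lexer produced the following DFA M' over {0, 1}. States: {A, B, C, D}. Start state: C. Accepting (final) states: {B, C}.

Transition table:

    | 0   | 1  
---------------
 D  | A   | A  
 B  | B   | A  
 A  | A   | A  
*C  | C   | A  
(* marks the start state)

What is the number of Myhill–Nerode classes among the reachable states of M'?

States {B,D} cannot be reached from the start state, so discard them.
Initial partition by acceptance: {C} | {A}.
No further refinement is possible. Final partition (2 blocks): {C} | {A}.

2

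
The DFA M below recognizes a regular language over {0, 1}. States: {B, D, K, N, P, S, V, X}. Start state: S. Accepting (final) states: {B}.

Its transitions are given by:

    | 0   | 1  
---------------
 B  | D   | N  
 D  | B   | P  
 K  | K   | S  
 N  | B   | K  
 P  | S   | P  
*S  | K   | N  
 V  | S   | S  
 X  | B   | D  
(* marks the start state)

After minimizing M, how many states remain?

Reachable states from the start: {B,D,K,N,P,S}. Unreachable: {V,X} — drop them.
P0 = {B} | {D,K,N,P,S}.
Split {D,K,N,P,S} by δ(·,0) → {K,P,S} and {D,N}.
Split {K,P,S} by δ(·,1) → {K,P} and {S}.
Split {K,P} by δ(·,0) → {K} and {P}.
On input 1, block {D,N} splits into {N} and {D}.
The partition is now stable with 6 blocks: {B} | {K} | {N} | {S} | {P} | {D}.

6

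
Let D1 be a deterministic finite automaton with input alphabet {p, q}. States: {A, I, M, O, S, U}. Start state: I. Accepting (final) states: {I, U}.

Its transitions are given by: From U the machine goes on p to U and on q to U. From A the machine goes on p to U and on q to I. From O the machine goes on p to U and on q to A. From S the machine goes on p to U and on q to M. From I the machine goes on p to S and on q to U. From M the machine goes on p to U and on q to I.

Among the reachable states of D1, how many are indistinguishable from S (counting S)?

1

First remove the unreachable states {A,O}; 4 states remain.
Start with accepting vs non-accepting: {I,U} | {M,S}.
On input p, block {I,U} splits into {I} and {U}.
Refine {M,S} on symbol q: members go to different blocks, giving {S} and {M}.
No further refinement is possible. Final partition (4 blocks): {I} | {S} | {U} | {M}.
The equivalence class containing S is {S}, of size 1.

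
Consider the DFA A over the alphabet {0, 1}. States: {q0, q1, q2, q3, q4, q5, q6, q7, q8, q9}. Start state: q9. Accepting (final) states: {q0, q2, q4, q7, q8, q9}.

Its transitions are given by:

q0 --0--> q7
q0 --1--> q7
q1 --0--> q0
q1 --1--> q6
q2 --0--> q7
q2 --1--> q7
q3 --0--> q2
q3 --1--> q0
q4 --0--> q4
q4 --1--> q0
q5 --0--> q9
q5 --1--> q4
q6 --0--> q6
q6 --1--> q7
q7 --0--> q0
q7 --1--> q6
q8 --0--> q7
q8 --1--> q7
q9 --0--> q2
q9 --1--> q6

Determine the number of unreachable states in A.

Starting at q9 and following transitions, the reachable set is {q0, q2, q6, q7, q9}. That leaves q1, q3, q4, q5, q8 unreachable — 5 in total.

5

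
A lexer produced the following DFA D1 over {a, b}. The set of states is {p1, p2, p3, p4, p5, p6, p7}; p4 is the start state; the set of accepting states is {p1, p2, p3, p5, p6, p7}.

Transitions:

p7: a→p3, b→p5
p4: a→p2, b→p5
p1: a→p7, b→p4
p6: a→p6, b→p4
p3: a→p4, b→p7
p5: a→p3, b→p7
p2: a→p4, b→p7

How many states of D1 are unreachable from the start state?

No path from p4 leads to p1, p6; the other 5 states are all reachable.

2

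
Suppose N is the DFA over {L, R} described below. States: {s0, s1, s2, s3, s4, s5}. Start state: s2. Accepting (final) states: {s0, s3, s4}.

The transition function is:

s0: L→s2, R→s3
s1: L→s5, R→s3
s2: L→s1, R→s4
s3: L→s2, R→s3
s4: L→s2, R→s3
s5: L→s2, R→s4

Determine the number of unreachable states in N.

1

No path from s2 leads to s0; the other 5 states are all reachable.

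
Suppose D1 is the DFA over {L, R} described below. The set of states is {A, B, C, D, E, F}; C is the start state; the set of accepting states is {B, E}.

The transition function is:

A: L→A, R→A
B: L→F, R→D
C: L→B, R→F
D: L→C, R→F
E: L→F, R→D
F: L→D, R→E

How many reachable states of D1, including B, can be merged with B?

First remove the unreachable states {A}; 5 states remain.
P0 = {B,E} | {C,D,F}.
On input L, block {C,D,F} splits into {D,F} and {C}.
Split {D,F} by δ(·,L) → {D} and {F}.
Stable partition: {B,E} | {D} | {C} | {F} — 4 equivalence classes.
State B belongs to the block {B,E}, which has 2 states.

2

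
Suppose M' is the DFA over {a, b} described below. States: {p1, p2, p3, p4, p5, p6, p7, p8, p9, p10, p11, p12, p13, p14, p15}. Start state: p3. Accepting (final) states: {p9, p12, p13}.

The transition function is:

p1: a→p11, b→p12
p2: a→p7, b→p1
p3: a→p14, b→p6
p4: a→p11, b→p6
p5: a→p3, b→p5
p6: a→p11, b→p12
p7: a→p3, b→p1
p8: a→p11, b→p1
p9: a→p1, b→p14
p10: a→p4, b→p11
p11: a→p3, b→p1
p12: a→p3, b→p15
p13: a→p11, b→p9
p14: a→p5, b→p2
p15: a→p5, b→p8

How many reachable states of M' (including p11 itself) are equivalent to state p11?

2

Reachable states from the start: {p1,p2,p3,p5,p6,p7,p8,p11,p12,p14,p15}. Unreachable: {p4,p9,p10,p13} — drop them.
Initial partition by acceptance: {p12} | {p1,p2,p3,p5,p6,p7,p8,p11,p14,p15}.
On input b, block {p1,p2,p3,p5,p6,p7,p8,p11,p14,p15} splits into {p2,p3,p5,p7,p8,p11,p14,p15} and {p1,p6}.
On input b, block {p2,p3,p5,p7,p8,p11,p14,p15} splits into {p2,p3,p7,p8,p11} and {p5,p14,p15}.
Refine {p2,p3,p7,p8,p11} on symbol a: members go to different blocks, giving {p2,p7,p8,p11} and {p3}.
On input a, block {p2,p7,p8,p11} splits into {p2,p8} and {p7,p11}.
Split {p5,p14,p15} by δ(·,a) → {p14,p15} and {p5}.
Stable partition: {p12} | {p2,p8} | {p1,p6} | {p14,p15} | {p3} | {p7,p11} | {p5} — 7 equivalence classes.
State p11 belongs to the block {p7,p11}, which has 2 states.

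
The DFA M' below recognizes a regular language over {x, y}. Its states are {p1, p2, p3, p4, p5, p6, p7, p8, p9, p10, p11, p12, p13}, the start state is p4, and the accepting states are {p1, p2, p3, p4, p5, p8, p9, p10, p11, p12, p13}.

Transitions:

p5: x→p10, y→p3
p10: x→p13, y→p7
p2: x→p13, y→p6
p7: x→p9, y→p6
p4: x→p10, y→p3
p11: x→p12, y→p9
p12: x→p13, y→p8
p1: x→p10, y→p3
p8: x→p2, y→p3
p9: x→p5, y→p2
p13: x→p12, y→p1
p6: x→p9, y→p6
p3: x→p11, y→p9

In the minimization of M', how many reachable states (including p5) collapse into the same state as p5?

Initial partition by acceptance: {p1,p2,p3,p4,p5,p8,p9,p10,p11,p12,p13} | {p6,p7}.
Split {p1,p2,p3,p4,p5,p8,p9,p10,p11,p12,p13} by δ(·,y) → {p1,p3,p4,p5,p8,p9,p11,p12,p13} and {p2,p10}.
On input x, block {p1,p3,p4,p5,p8,p9,p11,p12,p13} splits into {p3,p9,p11,p12,p13} and {p1,p4,p5,p8}.
Split {p3,p9,p11,p12,p13} by δ(·,x) → {p3,p11,p12,p13} and {p9}.
Split {p3,p11,p12,p13} by δ(·,y) → {p3,p11} and {p12,p13}.
Split {p3,p11} by δ(·,x) → {p3} and {p11}.
The partition is now stable with 7 blocks: {p3} | {p6,p7} | {p2,p10} | {p1,p4,p5,p8} | {p9} | {p12,p13} | {p11}.
The equivalence class containing p5 is {p1,p4,p5,p8}, of size 4.

4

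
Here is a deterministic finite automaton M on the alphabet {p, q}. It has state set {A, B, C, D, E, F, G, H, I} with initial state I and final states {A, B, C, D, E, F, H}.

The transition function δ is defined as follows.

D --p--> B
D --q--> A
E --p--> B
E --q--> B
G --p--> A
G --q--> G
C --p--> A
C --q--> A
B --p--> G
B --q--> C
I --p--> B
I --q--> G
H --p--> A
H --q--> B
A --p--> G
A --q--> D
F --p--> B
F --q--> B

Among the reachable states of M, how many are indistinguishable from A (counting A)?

States {E,F,H} cannot be reached from the start state, so discard them.
P0 = {A,B,C,D} | {G,I}.
Split {A,B,C,D} by δ(·,p) → {A,B} and {C,D}.
The partition is now stable with 3 blocks: {A,B} | {G,I} | {C,D}.
State A belongs to the block {A,B}, which has 2 states.

2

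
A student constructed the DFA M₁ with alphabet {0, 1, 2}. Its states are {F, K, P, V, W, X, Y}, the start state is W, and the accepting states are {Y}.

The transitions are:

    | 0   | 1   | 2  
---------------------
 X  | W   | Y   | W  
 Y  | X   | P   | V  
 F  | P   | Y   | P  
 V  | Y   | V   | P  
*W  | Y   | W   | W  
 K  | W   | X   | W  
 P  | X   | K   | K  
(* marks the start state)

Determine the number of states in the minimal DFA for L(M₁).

6

States {F} cannot be reached from the start state, so discard them.
Initial partition by acceptance: {Y} | {K,P,V,W,X}.
Split {K,P,V,W,X} by δ(·,0) → {K,P,X} and {V,W}.
Split {K,P,X} by δ(·,0) → {K,X} and {P}.
Split {K,X} by δ(·,1) → {K} and {X}.
Refine {V,W} on symbol 2: members go to different blocks, giving {W} and {V}.
The partition is now stable with 6 blocks: {Y} | {K} | {W} | {P} | {X} | {V}.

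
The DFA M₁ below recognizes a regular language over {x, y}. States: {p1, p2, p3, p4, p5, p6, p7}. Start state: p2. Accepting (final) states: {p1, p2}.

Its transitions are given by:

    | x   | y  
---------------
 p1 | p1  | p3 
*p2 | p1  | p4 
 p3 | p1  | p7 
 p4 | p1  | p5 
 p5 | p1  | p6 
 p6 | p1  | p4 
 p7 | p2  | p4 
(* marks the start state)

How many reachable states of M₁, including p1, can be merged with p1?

All states are reachable from the start state.
Start with accepting vs non-accepting: {p1,p2} | {p3,p4,p5,p6,p7}.
The partition is now stable with 2 blocks: {p1,p2} | {p3,p4,p5,p6,p7}.
The equivalence class containing p1 is {p1,p2}, of size 2.

2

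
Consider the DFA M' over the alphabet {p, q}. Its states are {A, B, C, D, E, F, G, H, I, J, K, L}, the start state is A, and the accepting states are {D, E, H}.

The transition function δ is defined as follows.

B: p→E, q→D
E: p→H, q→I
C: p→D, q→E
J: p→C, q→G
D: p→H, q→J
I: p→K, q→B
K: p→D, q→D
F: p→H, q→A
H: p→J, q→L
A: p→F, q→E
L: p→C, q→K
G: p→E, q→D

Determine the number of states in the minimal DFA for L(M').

6

Start with accepting vs non-accepting: {D,E,H} | {A,B,C,F,G,I,J,K,L}.
On input p, block {D,E,H} splits into {D,E} and {H}.
Split {A,B,C,F,G,I,J,K,L} by δ(·,p) → {A,I,J,L} and {B,C,G,K} and {F}.
Refine {A,I,J,L} on symbol p: members go to different blocks, giving {I,J,L} and {A}.
Stable partition: {D,E} | {I,J,L} | {H} | {B,C,G,K} | {F} | {A} — 6 equivalence classes.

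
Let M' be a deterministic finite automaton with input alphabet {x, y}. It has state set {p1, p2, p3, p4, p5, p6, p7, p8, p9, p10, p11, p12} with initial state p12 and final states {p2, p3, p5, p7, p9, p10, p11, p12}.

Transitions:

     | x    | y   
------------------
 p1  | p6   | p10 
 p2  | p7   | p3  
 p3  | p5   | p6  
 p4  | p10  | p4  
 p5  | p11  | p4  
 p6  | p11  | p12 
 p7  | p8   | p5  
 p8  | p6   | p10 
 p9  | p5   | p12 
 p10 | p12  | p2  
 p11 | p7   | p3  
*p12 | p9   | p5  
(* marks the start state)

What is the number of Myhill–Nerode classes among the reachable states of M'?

States {p1} cannot be reached from the start state, so discard them.
Initial partition by acceptance: {p2,p3,p5,p7,p9,p10,p11,p12} | {p4,p6,p8}.
On input x, block {p2,p3,p5,p7,p9,p10,p11,p12} splits into {p2,p3,p5,p9,p10,p11,p12} and {p7}.
On input x, block {p2,p3,p5,p9,p10,p11,p12} splits into {p3,p5,p9,p10,p12} and {p2,p11}.
Split {p3,p5,p9,p10,p12} by δ(·,x) → {p3,p9,p10,p12} and {p5}.
On input x, block {p3,p9,p10,p12} splits into {p3,p9} and {p10,p12}.
On input y, block {p3,p9} splits into {p3} and {p9}.
Split {p4,p6,p8} by δ(·,x) → {p4} and {p6} and {p8}.
Split {p10,p12} by δ(·,x) → {p10} and {p12}.
The partition is now stable with 10 blocks: {p3} | {p4} | {p7} | {p2,p11} | {p5} | {p10} | {p9} | {p6} | {p8} | {p12}.

10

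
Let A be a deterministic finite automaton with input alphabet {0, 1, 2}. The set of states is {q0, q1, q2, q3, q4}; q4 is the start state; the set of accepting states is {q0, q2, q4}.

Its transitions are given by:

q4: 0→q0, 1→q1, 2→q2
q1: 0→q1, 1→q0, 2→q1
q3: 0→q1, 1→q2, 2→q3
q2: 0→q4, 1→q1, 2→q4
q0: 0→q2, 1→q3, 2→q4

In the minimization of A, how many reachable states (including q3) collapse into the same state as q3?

Every state is reachable, so we keep all 5.
Initial partition by acceptance: {q0,q2,q4} | {q1,q3}.
The partition is now stable with 2 blocks: {q0,q2,q4} | {q1,q3}.
The equivalence class containing q3 is {q1,q3}, of size 2.

2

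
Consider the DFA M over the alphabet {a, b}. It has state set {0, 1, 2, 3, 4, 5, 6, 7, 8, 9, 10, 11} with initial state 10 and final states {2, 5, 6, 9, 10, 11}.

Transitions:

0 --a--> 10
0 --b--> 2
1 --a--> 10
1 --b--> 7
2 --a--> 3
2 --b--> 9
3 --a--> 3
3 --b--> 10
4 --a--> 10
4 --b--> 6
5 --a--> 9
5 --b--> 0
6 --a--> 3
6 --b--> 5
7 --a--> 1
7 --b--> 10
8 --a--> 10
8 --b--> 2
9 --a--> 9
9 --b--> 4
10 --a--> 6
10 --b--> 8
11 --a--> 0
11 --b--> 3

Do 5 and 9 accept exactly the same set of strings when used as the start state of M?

States {1,7,11} cannot be reached from the start state, so discard them.
Start with accepting vs non-accepting: {2,5,6,9,10} | {0,3,4,8}.
On input a, block {2,5,6,9,10} splits into {5,9,10} and {2,6}.
Refine {5,9,10} on symbol a: members go to different blocks, giving {5,9} and {10}.
On input a, block {0,3,4,8} splits into {0,4,8} and {3}.
The partition is now stable with 5 blocks: {5,9} | {0,4,8} | {2,6} | {10} | {3}.
5 and 9 lie in the same block of the stable partition, so they are equivalent — no string distinguishes them.

Yes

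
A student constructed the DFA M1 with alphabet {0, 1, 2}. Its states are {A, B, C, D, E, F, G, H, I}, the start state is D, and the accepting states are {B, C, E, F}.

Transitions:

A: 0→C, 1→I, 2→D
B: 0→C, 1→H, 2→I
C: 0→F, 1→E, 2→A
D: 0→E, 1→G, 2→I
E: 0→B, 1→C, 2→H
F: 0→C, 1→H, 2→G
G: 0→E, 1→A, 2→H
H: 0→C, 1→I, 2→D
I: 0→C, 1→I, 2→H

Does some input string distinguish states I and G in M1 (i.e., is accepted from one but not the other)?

All states are reachable from the start state.
Initial partition by acceptance: {B,C,E,F} | {A,D,G,H,I}.
Split {B,C,E,F} by δ(·,1) → {B,F} and {C,E}.
Stable partition: {B,F} | {A,D,G,H,I} | {C,E} — 3 equivalence classes.
I and G lie in the same block of the stable partition, so they are equivalent — no string distinguishes them.

No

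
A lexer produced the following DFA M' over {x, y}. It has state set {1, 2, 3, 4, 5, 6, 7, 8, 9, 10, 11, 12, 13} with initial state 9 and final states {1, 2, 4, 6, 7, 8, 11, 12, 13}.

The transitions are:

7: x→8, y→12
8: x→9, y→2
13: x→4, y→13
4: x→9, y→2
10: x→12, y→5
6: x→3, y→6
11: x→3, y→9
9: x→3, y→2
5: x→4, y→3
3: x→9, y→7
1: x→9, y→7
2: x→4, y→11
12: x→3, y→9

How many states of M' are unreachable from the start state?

5

No path from 9 leads to 1, 5, 6, 10, 13; the other 8 states are all reachable.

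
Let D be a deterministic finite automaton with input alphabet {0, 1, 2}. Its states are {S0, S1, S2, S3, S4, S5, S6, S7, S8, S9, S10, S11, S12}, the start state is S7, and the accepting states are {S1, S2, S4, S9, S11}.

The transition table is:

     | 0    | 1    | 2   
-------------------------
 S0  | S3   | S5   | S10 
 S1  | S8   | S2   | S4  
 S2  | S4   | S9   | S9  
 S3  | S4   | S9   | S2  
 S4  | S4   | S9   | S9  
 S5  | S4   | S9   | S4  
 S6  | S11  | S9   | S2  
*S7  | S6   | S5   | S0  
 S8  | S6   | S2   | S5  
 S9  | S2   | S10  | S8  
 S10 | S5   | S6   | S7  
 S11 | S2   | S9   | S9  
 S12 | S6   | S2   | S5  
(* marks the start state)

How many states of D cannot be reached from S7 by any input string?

BFS from S7 reaches {S0, S2, S3, S4, S5, S6, S7, S8, S9, S10, S11}; the 2 state(s) S1, S12 are never visited.

2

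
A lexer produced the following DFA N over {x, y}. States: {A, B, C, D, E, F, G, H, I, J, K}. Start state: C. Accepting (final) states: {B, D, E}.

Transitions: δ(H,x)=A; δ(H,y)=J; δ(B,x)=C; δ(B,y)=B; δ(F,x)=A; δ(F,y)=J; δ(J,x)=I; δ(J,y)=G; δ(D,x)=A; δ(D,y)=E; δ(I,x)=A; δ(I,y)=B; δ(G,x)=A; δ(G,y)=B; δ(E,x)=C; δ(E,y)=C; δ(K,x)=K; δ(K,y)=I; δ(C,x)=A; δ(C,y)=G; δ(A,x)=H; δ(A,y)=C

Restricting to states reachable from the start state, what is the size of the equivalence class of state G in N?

2

First remove the unreachable states {D,E,F,K}; 7 states remain.
Start with accepting vs non-accepting: {B} | {A,C,G,H,I,J}.
On input y, block {A,C,G,H,I,J} splits into {A,C,H,J} and {G,I}.
Split {A,C,H,J} by δ(·,x) → {A,C,H} and {J}.
Split {A,C,H} by δ(·,y) → {A} and {C} and {H}.
The partition is now stable with 6 blocks: {B} | {A} | {G,I} | {J} | {C} | {H}.
The equivalence class containing G is {G,I}, of size 2.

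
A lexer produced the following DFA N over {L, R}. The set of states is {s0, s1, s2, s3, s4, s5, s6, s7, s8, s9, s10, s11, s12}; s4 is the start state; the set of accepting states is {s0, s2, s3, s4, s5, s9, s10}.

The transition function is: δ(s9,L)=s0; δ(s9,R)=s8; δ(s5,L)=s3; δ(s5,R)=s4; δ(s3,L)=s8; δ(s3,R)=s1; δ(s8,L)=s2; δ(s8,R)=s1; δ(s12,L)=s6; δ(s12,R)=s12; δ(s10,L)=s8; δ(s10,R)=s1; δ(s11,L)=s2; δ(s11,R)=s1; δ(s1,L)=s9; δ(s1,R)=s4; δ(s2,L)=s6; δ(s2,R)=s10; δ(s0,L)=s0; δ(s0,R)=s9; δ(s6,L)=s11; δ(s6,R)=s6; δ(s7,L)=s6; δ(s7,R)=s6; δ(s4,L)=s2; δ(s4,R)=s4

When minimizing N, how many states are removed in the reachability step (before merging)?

Starting at s4 and following transitions, the reachable set is {s0, s1, s2, s4, s6, s8, s9, s10, s11}. That leaves s3, s5, s7, s12 unreachable — 4 in total.

4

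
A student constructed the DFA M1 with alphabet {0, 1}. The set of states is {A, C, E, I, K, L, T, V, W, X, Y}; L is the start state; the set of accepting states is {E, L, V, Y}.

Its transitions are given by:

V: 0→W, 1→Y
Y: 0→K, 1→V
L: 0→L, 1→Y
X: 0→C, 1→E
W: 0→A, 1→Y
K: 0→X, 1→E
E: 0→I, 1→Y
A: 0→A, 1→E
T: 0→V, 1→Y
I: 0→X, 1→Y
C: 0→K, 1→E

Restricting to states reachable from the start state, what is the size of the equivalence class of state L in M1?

First remove the unreachable states {T}; 10 states remain.
P0 = {E,L,V,Y} | {A,C,I,K,W,X}.
On input 0, block {E,L,V,Y} splits into {E,V,Y} and {L}.
The partition is now stable with 3 blocks: {E,V,Y} | {A,C,I,K,W,X} | {L}.
State L belongs to the block {L}, which has 1 states.

1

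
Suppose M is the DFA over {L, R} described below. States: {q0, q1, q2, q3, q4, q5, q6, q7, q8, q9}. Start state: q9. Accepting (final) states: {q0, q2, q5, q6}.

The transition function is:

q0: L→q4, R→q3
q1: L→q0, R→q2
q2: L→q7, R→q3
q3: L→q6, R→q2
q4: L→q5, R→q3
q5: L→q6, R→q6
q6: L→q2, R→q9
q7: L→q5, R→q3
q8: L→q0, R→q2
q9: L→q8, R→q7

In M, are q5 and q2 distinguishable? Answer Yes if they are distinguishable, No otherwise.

Yes

Reachable states from the start: {q0,q2,q3,q4,q5,q6,q7,q8,q9}. Unreachable: {q1} — drop them.
P0 = {q0,q2,q5,q6} | {q3,q4,q7,q8,q9}.
Split {q0,q2,q5,q6} by δ(·,L) → {q0,q2} and {q5,q6}.
On input L, block {q3,q4,q7,q8,q9} splits into {q3,q4,q7} and {q8} and {q9}.
Split {q3,q4,q7} by δ(·,R) → {q4,q7} and {q3}.
Split {q5,q6} by δ(·,L) → {q5} and {q6}.
The partition is now stable with 7 blocks: {q0,q2} | {q4,q7} | {q5} | {q8} | {q9} | {q3} | {q6}.
q5 and q2 end up in different blocks, so they are distinguishable. For instance, the string 'L' is accepted from only q5.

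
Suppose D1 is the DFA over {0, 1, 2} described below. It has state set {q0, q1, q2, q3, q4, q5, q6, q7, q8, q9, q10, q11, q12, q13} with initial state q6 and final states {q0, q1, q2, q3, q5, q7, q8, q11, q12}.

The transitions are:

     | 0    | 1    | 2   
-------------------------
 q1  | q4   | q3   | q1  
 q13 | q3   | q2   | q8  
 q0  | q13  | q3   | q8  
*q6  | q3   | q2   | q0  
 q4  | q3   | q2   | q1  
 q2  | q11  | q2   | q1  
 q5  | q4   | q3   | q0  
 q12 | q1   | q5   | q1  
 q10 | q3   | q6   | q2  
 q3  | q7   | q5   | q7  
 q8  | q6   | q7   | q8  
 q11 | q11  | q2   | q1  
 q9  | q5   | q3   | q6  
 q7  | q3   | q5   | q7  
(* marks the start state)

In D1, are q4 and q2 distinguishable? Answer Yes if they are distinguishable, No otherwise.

Yes

Reachable states from the start: {q0,q1,q2,q3,q4,q5,q6,q7,q8,q11,q13}. Unreachable: {q9,q10,q12} — drop them.
P0 = {q0,q1,q2,q3,q5,q7,q8,q11} | {q4,q6,q13}.
Refine {q0,q1,q2,q3,q5,q7,q8,q11} on symbol 0: members go to different blocks, giving {q0,q1,q5,q8} and {q2,q3,q7,q11}.
Split {q2,q3,q7,q11} by δ(·,1) → {q2,q11} and {q3,q7}.
The partition is now stable with 4 blocks: {q0,q1,q5,q8} | {q4,q6,q13} | {q2,q11} | {q3,q7}.
q4 and q2 end up in different blocks, so they are distinguishable. For instance, the string 'ε' is accepted from only q2.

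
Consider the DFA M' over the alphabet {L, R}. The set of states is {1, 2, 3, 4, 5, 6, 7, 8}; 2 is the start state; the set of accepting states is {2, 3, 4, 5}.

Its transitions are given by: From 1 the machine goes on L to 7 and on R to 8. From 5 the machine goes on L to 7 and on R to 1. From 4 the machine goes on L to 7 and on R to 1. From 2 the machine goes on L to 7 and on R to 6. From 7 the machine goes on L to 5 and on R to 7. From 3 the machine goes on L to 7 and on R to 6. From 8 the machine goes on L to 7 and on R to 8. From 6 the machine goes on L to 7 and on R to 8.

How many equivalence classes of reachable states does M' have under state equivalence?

3

First remove the unreachable states {3,4}; 6 states remain.
Start with accepting vs non-accepting: {2,5} | {1,6,7,8}.
Split {1,6,7,8} by δ(·,L) → {1,6,8} and {7}.
The partition is now stable with 3 blocks: {2,5} | {1,6,8} | {7}.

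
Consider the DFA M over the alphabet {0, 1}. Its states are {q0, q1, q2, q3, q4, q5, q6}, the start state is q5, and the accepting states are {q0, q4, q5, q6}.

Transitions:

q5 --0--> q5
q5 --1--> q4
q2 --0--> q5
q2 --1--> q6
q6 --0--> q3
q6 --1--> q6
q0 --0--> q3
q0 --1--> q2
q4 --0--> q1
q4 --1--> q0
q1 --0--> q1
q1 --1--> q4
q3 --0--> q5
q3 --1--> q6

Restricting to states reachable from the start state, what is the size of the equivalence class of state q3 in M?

2

Start with accepting vs non-accepting: {q0,q4,q5,q6} | {q1,q2,q3}.
Split {q0,q4,q5,q6} by δ(·,0) → {q0,q4,q6} and {q5}.
Split {q0,q4,q6} by δ(·,1) → {q4,q6} and {q0}.
Refine {q4,q6} on symbol 1: members go to different blocks, giving {q4} and {q6}.
Refine {q1,q2,q3} on symbol 0: members go to different blocks, giving {q2,q3} and {q1}.
The partition is now stable with 6 blocks: {q4} | {q2,q3} | {q5} | {q0} | {q6} | {q1}.
The equivalence class containing q3 is {q2,q3}, of size 2.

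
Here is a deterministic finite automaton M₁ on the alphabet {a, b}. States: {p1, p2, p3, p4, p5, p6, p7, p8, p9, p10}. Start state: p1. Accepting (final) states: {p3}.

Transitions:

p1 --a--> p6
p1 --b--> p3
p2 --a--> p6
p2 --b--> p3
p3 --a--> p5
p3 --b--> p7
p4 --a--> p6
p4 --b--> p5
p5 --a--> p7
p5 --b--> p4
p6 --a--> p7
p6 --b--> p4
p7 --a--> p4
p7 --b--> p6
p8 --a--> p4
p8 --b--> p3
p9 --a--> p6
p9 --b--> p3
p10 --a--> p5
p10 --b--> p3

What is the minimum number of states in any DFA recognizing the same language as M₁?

Reachable states from the start: {p1,p3,p4,p5,p6,p7}. Unreachable: {p2,p8,p9,p10} — drop them.
Initial partition by acceptance: {p3} | {p1,p4,p5,p6,p7}.
Split {p1,p4,p5,p6,p7} by δ(·,b) → {p4,p5,p6,p7} and {p1}.
The partition is now stable with 3 blocks: {p3} | {p4,p5,p6,p7} | {p1}.

3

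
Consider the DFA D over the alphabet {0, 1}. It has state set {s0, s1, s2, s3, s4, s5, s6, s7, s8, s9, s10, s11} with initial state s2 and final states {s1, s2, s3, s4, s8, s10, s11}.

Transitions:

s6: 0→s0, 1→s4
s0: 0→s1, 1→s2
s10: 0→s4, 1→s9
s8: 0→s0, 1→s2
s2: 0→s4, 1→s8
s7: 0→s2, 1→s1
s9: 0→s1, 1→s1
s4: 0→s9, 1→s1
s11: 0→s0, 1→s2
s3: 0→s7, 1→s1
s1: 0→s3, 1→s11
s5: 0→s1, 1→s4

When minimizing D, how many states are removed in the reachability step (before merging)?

Starting at s2 and following transitions, the reachable set is {s0, s1, s2, s3, s4, s7, s8, s9, s11}. That leaves s5, s6, s10 unreachable — 3 in total.

3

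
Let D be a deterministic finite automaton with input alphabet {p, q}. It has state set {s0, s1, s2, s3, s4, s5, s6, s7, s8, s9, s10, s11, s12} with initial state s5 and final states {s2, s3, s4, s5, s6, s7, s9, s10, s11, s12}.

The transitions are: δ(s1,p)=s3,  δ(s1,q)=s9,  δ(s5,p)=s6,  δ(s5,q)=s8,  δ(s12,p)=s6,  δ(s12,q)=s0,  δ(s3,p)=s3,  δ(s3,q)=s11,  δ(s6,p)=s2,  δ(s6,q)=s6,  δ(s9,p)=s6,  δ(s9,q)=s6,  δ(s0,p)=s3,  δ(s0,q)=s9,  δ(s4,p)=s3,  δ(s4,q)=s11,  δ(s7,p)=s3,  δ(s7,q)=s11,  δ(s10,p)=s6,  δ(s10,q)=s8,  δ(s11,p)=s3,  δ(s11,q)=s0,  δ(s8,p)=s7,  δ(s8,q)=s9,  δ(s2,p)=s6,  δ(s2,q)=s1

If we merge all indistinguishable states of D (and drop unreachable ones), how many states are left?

6

States {s4,s10,s12} cannot be reached from the start state, so discard them.
Start with accepting vs non-accepting: {s2,s3,s5,s6,s7,s9,s11} | {s0,s1,s8}.
Split {s2,s3,s5,s6,s7,s9,s11} by δ(·,q) → {s3,s6,s7,s9} and {s2,s5,s11}.
On input p, block {s3,s6,s7,s9} splits into {s3,s7,s9} and {s6}.
On input p, block {s3,s7,s9} splits into {s3,s7} and {s9}.
Refine {s2,s5,s11} on symbol p: members go to different blocks, giving {s2,s5} and {s11}.
No further refinement is possible. Final partition (6 blocks): {s3,s7} | {s0,s1,s8} | {s2,s5} | {s6} | {s9} | {s11}.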